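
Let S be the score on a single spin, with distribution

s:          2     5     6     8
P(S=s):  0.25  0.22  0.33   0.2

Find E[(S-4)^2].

E[(S-4)^2] = Σ (s-4)^2·P(S=s)
 = 4·0.25 + 1·0.22 + 4·0.33 + 16·0.2
 = 1 + 0.22 + 1.32 + 3.2
 = 5.74

5.74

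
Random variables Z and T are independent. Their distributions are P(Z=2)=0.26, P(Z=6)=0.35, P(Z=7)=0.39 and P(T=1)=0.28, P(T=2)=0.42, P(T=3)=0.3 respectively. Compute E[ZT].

E[ZT] = Σ_z Σ_t zt · P(Z=z)P(T=t)
 = 2·0.0728 + 4·0.1092 + 6·0.078 + 6·0.098 + 12·0.147 + 18·0.105 + 7·0.1092 + 14·0.1638 + 21·0.117
 = 0.1456 + 0.4368 + 0.468 + 0.588 + 1.764 + 1.89 + 0.7644 + 2.2932 + 2.457
 = 10.807

10.807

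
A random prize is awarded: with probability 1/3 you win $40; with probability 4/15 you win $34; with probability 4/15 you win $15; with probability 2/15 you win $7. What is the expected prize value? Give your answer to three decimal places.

E[payout] = 40·1/3 + 34·4/15 + 15·4/15 + 7·2/15
 = 40/3 + 136/15 + 4 + 14/15
 = 82/3

27.333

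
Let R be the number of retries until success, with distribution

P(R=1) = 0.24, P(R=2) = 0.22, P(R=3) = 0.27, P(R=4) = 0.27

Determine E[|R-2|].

E[|R-2|] = Σ |r-2|·P(R=r)
 = 1·0.24 + 0·0.22 + 1·0.27 + 2·0.27
 = 0.24 + 0 + 0.27 + 0.54
 = 1.05

1.05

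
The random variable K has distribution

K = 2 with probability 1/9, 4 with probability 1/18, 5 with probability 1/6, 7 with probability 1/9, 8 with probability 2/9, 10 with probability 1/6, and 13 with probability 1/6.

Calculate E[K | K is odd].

P(K is odd) = 1/6 + 1/9 + 1/6 = 4/9.
E[K | K is odd] = [5·1/6 + 7·1/9 + 13·1/6] / (4/9)
 = 34/9 / (4/9)
 = 17/2

8.5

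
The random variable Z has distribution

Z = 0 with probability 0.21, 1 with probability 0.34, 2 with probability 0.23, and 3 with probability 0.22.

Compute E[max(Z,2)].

E[max(Z,2)] = Σ max(z,2)·P(Z=z)
 = 2·0.21 + 2·0.34 + 2·0.23 + 3·0.22
 = 0.42 + 0.68 + 0.46 + 0.66
 = 2.22

2.22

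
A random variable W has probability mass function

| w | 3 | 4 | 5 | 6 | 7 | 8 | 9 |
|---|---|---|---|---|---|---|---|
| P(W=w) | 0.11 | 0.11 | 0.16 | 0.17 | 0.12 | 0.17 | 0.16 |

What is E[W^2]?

42.59

E[W^2] = Σ w^2·P(W=w)
 = 9·0.11 + 16·0.11 + 25·0.16 + 36·0.17 + 49·0.12 + 64·0.17 + 81·0.16
 = 0.99 + 1.76 + 4 + 6.12 + 5.88 + 10.88 + 12.96
 = 42.59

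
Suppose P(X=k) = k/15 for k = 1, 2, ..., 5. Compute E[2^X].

17.2

E[2^X] = Σ 2^x·P(X=x)
 = 2·1/15 + 4·2/15 + 8·1/5 + 16·4/15 + 32·1/3
 = 2/15 + 8/15 + 8/5 + 64/15 + 32/3
 = 86/5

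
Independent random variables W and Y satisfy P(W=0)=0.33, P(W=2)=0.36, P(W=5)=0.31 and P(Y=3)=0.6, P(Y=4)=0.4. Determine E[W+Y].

5.67

E[W+Y] = Σ_w Σ_y (w+y) · P(W=w)P(Y=y)
 = 3·0.198 + 4·0.132 + 5·0.216 + 6·0.144 + 8·0.186 + 9·0.124
 = 0.594 + 0.528 + 1.08 + 0.864 + 1.488 + 1.116
 = 5.67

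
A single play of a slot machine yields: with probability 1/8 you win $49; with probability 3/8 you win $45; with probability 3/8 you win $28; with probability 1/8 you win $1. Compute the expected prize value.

33.625

E[payout] = 49·1/8 + 45·3/8 + 28·3/8 + 1·1/8
 = 49/8 + 135/8 + 21/2 + 1/8
 = 269/8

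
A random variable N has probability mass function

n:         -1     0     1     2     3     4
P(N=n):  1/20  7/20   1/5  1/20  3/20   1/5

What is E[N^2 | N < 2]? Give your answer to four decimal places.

0.4167

P(N < 2) = 1/20 + 7/20 + 1/5 = 3/5.
E[N^2 | N < 2] = [1·1/20 + 0·7/20 + 1·1/5] / (3/5)
 = 1/4 / (3/5)
 = 5/12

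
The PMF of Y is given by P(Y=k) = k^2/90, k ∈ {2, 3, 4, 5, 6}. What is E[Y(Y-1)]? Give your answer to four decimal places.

20.3778

E[Y(Y-1)] = Σ y(y-1)·P(Y=y)
 = 2·2/45 + 6·1/10 + 12·8/45 + 20·5/18 + 30·2/5
 = 4/45 + 3/5 + 32/15 + 50/9 + 12
 = 917/45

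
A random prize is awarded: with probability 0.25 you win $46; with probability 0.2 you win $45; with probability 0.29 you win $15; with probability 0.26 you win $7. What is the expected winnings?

26.67

E[payout] = 46·0.25 + 45·0.2 + 15·0.29 + 7·0.26
 = 11.5 + 9 + 4.35 + 1.82
 = 26.67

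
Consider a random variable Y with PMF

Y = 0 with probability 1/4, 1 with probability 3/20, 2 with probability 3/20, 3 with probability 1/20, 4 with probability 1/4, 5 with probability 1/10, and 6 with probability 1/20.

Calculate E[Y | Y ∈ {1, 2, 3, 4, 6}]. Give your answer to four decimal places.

2.9231

P(Y ∈ {1, 2, 3, 4, 6}) = 3/20 + 3/20 + 1/20 + 1/4 + 1/20 = 13/20.
E[Y | Y ∈ {1, 2, 3, 4, 6}] = [1·3/20 + 2·3/20 + 3·1/20 + 4·1/4 + 6·1/20] / (13/20)
 = 19/10 / (13/20)
 = 38/13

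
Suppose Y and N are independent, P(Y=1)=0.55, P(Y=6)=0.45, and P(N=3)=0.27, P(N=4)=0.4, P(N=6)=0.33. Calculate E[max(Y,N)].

5.1145

E[max(Y,N)] = Σ_y Σ_n max(y,n) · P(Y=y)P(N=n)
 = 3·0.1485 + 4·0.22 + 6·0.1815 + 6·0.1215 + 6·0.18 + 6·0.1485
 = 0.4455 + 0.88 + 1.089 + 0.729 + 1.08 + 0.891
 = 5.1145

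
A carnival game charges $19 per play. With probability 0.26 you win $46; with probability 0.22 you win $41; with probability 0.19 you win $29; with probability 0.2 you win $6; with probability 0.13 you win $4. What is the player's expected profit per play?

E[payout] = 46·0.26 + 41·0.22 + 29·0.19 + 6·0.2 + 4·0.13
 = 11.96 + 9.02 + 5.51 + 1.2 + 0.52
 = 28.21
Net = 28.21 - 19 = 9.21

9.21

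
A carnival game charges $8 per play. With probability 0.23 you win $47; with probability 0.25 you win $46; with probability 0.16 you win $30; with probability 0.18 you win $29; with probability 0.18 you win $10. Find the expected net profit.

E[payout] = 47·0.23 + 46·0.25 + 30·0.16 + 29·0.18 + 10·0.18
 = 10.81 + 11.5 + 4.8 + 5.22 + 1.8
 = 34.13
Net = 34.13 - 8 = 26.13

26.13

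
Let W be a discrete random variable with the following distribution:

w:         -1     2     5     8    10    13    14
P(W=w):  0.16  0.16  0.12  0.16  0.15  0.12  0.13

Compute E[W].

6.92

E[W] = Σ w·P(W=w)
 = (-1)·0.16 + 2·0.16 + 5·0.12 + 8·0.16 + 10·0.15 + 13·0.12 + 14·0.13
 = (-0.16) + 0.32 + 0.6 + 1.28 + 1.5 + 1.56 + 1.82
 = 6.92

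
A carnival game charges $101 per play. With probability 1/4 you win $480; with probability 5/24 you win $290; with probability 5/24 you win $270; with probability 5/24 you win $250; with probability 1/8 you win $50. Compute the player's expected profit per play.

E[payout] = 480·1/4 + 290·5/24 + 270·5/24 + 250·5/24 + 50·1/8
 = 120 + 725/12 + 225/4 + 625/12 + 25/4
 = 295
Net = 295 - 101 = 194

194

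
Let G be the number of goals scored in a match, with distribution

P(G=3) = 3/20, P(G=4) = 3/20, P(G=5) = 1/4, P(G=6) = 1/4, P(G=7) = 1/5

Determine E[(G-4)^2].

3.2

E[(G-4)^2] = Σ (g-4)^2·P(G=g)
 = 1·3/20 + 0·3/20 + 1·1/4 + 4·1/4 + 9·1/5
 = 3/20 + 0 + 1/4 + 1 + 9/5
 = 16/5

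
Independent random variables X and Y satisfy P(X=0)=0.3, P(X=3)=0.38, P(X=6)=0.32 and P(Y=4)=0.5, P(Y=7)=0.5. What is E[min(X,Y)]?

2.74

E[min(X,Y)] = Σ_x Σ_y min(x,y) · P(X=x)P(Y=y)
 = 0·0.15 + 0·0.15 + 3·0.19 + 3·0.19 + 4·0.16 + 6·0.16
 = 0 + 0 + 0.57 + 0.57 + 0.64 + 0.96
 = 2.74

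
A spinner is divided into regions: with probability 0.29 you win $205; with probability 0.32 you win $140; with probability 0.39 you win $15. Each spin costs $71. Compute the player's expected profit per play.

E[payout] = 205·0.29 + 140·0.32 + 15·0.39
 = 59.45 + 44.8 + 5.85
 = 110.1
Net = 110.1 - 71 = 39.1

39.1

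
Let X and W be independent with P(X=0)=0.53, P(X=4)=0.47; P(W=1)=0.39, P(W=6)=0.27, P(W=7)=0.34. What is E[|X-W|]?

3.6098

E[|X-W|] = Σ_x Σ_w |x-w| · P(X=x)P(W=w)
 = 1·0.2067 + 6·0.1431 + 7·0.1802 + 3·0.1833 + 2·0.1269 + 3·0.1598
 = 0.2067 + 0.8586 + 1.2614 + 0.5499 + 0.2538 + 0.4794
 = 3.6098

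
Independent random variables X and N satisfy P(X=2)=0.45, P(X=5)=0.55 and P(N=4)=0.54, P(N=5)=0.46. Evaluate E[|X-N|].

E[|X-N|] = Σ_x Σ_n |x-n| · P(X=x)P(N=n)
 = 2·0.243 + 3·0.207 + 1·0.297 + 0·0.253
 = 0.486 + 0.621 + 0.297 + 0
 = 1.404

1.404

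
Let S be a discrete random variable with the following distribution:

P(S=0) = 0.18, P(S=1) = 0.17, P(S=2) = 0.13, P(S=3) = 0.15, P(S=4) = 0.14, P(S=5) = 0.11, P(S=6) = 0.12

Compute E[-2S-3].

E[-2S-3] = Σ (-2s-3)·P(S=s)
 = (-3)·0.18 + (-5)·0.17 + (-7)·0.13 + (-9)·0.15 + (-11)·0.14 + (-13)·0.11 + (-15)·0.12
 = (-0.54) + (-0.85) + (-0.91) + (-1.35) + (-1.54) + (-1.43) + (-1.8)
 = -8.42

-8.42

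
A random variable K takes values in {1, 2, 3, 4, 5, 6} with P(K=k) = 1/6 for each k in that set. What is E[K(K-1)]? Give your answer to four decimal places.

E[K(K-1)] = Σ k(k-1)·P(K=k)
 = 0·1/6 + 2·1/6 + 6·1/6 + 12·1/6 + 20·1/6 + 30·1/6
 = 0 + 1/3 + 1 + 2 + 10/3 + 5
 = 35/3

11.6667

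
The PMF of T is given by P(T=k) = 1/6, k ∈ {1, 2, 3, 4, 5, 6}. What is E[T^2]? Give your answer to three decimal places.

15.167

E[T^2] = Σ t^2·P(T=t)
 = 1·1/6 + 4·1/6 + 9·1/6 + 16·1/6 + 25·1/6 + 36·1/6
 = 1/6 + 2/3 + 3/2 + 8/3 + 25/6 + 6
 = 91/6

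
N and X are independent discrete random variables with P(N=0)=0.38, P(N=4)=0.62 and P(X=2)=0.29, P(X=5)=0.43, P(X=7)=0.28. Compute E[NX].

E[NX] = Σ_n Σ_x nx · P(N=n)P(X=x)
 = 0·0.1102 + 0·0.1634 + 0·0.1064 + 8·0.1798 + 20·0.2666 + 28·0.1736
 = 0 + 0 + 0 + 1.4384 + 5.332 + 4.8608
 = 11.6312

11.6312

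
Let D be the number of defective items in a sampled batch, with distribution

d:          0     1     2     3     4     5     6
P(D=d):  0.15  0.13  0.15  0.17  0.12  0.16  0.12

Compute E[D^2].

12.5

E[D^2] = Σ d^2·P(D=d)
 = 0·0.15 + 1·0.13 + 4·0.15 + 9·0.17 + 16·0.12 + 25·0.16 + 36·0.12
 = 0 + 0.13 + 0.6 + 1.53 + 1.92 + 4 + 4.32
 = 12.5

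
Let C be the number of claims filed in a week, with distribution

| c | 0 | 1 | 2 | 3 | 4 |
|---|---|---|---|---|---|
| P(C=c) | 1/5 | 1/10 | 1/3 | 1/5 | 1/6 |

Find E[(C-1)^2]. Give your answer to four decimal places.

2.8333

E[(C-1)^2] = Σ (c-1)^2·P(C=c)
 = 1·1/5 + 0·1/10 + 1·1/3 + 4·1/5 + 9·1/6
 = 1/5 + 0 + 1/3 + 4/5 + 3/2
 = 17/6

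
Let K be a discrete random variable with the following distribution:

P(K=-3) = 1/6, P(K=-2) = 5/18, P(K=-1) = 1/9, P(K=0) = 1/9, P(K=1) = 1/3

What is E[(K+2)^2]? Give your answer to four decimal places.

3.7222

E[(K+2)^2] = Σ (k+2)^2·P(K=k)
 = 1·1/6 + 0·5/18 + 1·1/9 + 4·1/9 + 9·1/3
 = 1/6 + 0 + 1/9 + 4/9 + 3
 = 67/18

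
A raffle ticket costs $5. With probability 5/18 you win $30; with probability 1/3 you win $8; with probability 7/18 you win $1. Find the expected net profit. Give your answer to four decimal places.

6.3889

E[payout] = 30·5/18 + 8·1/3 + 1·7/18
 = 25/3 + 8/3 + 7/18
 = 205/18
Net = 205/18 - 5 = 115/18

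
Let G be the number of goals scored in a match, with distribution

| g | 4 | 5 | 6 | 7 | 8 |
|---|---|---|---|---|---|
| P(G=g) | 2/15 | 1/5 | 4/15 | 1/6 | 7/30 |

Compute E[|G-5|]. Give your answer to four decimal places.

1.4333

E[|G-5|] = Σ |g-5|·P(G=g)
 = 1·2/15 + 0·1/5 + 1·4/15 + 2·1/6 + 3·7/30
 = 2/15 + 0 + 4/15 + 1/3 + 7/10
 = 43/30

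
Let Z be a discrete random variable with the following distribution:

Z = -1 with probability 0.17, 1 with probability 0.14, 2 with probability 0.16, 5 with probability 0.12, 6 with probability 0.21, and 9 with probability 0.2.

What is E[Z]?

E[Z] = Σ z·P(Z=z)
 = (-1)·0.17 + 1·0.14 + 2·0.16 + 5·0.12 + 6·0.21 + 9·0.2
 = (-0.17) + 0.14 + 0.32 + 0.6 + 1.26 + 1.8
 = 3.95

3.95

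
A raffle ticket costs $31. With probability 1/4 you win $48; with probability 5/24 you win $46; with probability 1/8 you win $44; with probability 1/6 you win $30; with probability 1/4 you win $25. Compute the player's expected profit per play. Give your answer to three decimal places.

E[payout] = 48·1/4 + 46·5/24 + 44·1/8 + 30·1/6 + 25·1/4
 = 12 + 115/12 + 11/2 + 5 + 25/4
 = 115/3
Net = 115/3 - 31 = 22/3

7.333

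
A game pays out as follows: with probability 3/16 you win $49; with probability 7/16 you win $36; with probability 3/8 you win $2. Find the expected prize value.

E[payout] = 49·3/16 + 36·7/16 + 2·3/8
 = 147/16 + 63/4 + 3/4
 = 411/16

25.6875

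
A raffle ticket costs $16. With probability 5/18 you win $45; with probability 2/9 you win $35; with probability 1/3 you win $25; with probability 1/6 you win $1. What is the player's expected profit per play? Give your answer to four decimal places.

E[payout] = 45·5/18 + 35·2/9 + 25·1/3 + 1·1/6
 = 25/2 + 70/9 + 25/3 + 1/6
 = 259/9
Net = 259/9 - 16 = 115/9

12.7778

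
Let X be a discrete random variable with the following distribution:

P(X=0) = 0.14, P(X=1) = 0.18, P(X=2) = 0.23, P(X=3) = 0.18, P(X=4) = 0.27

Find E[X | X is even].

P(X is even) = 0.14 + 0.23 + 0.27 = 0.64.
E[X | X is even] = [0·0.14 + 2·0.23 + 4·0.27] / 0.64
 = 1.54 / 0.64
 = 77/32

2.40625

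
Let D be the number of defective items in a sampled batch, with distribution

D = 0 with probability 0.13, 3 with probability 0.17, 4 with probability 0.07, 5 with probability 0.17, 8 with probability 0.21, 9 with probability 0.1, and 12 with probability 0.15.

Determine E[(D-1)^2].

E[(D-1)^2] = Σ (d-1)^2·P(D=d)
 = 1·0.13 + 4·0.17 + 9·0.07 + 16·0.17 + 49·0.21 + 64·0.1 + 121·0.15
 = 0.13 + 0.68 + 0.63 + 2.72 + 10.29 + 6.4 + 18.15
 = 39

39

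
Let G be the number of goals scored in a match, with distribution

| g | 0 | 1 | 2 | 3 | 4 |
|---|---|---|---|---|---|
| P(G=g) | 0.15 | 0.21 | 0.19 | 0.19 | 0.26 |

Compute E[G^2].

E[G^2] = Σ g^2·P(G=g)
 = 0·0.15 + 1·0.21 + 4·0.19 + 9·0.19 + 16·0.26
 = 0 + 0.21 + 0.76 + 1.71 + 4.16
 = 6.84

6.84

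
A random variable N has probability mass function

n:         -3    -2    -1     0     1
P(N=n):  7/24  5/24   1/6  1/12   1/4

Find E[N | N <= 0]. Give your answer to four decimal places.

-1.9444

P(N <= 0) = 7/24 + 5/24 + 1/6 + 1/12 = 3/4.
E[N | N <= 0] = [(-3)·7/24 + (-2)·5/24 + (-1)·1/6 + 0·1/12] / (3/4)
 = -35/24 / (3/4)
 = -35/18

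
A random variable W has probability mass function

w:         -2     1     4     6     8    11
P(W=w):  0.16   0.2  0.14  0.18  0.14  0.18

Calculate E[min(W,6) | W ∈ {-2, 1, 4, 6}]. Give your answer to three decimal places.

2.235

P(W ∈ {-2, 1, 4, 6}) = 0.16 + 0.2 + 0.14 + 0.18 = 0.68.
E[min(W,6) | W ∈ {-2, 1, 4, 6}] = [(-2)·0.16 + 1·0.2 + 4·0.14 + 6·0.18] / 0.68
 = 1.52 / 0.68
 = 38/17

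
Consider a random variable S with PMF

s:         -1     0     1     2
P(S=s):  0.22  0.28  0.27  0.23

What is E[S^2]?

1.41

E[S^2] = Σ s^2·P(S=s)
 = 1·0.22 + 0·0.28 + 1·0.27 + 4·0.23
 = 0.22 + 0 + 0.27 + 0.92
 = 1.41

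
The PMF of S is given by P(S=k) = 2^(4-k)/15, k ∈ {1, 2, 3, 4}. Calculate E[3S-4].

E[3S-4] = Σ (3s-4)·P(S=s)
 = (-1)·8/15 + 2·4/15 + 5·2/15 + 8·1/15
 = (-8/15) + 8/15 + 2/3 + 8/15
 = 6/5

1.2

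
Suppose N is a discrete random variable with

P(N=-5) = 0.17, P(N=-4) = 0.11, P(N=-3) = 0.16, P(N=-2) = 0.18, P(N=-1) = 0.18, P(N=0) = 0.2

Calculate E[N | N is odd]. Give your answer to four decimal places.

P(N is odd) = 0.17 + 0.16 + 0.18 = 0.51.
E[N | N is odd] = [(-5)·0.17 + (-3)·0.16 + (-1)·0.18] / 0.51
 = -1.51 / 0.51
 = -151/51

-2.9608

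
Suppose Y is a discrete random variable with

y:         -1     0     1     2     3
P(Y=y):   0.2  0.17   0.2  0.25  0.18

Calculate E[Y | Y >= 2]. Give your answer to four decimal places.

P(Y >= 2) = 0.25 + 0.18 = 0.43.
E[Y | Y >= 2] = [2·0.25 + 3·0.18] / 0.43
 = 1.04 / 0.43
 = 104/43

2.4186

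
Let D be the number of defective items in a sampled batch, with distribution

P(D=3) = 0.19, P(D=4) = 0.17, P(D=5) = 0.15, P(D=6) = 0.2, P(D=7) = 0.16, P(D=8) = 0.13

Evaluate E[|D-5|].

E[|D-5|] = Σ |d-5|·P(D=d)
 = 2·0.19 + 1·0.17 + 0·0.15 + 1·0.2 + 2·0.16 + 3·0.13
 = 0.38 + 0.17 + 0 + 0.2 + 0.32 + 0.39
 = 1.46

1.46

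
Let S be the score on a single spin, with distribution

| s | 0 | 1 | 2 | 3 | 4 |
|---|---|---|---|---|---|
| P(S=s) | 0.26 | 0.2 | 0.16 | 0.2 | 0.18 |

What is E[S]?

1.84

E[S] = Σ s·P(S=s)
 = 0·0.26 + 1·0.2 + 2·0.16 + 3·0.2 + 4·0.18
 = 0 + 0.2 + 0.32 + 0.6 + 0.72
 = 1.84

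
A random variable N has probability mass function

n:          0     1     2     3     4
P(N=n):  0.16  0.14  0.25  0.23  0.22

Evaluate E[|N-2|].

1.13

E[|N-2|] = Σ |n-2|·P(N=n)
 = 2·0.16 + 1·0.14 + 0·0.25 + 1·0.23 + 2·0.22
 = 0.32 + 0.14 + 0 + 0.23 + 0.44
 = 1.13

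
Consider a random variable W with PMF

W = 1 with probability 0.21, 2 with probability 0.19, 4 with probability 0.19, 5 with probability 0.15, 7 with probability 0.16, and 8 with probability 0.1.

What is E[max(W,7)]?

E[max(W,7)] = Σ max(w,7)·P(W=w)
 = 7·0.21 + 7·0.19 + 7·0.19 + 7·0.15 + 7·0.16 + 8·0.1
 = 1.47 + 1.33 + 1.33 + 1.05 + 1.12 + 0.8
 = 7.1

7.1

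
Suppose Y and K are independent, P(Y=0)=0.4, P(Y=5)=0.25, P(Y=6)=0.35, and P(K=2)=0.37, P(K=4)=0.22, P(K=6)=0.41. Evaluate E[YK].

E[YK] = Σ_y Σ_k yk · P(Y=y)P(K=k)
 = 0·0.148 + 0·0.088 + 0·0.164 + 10·0.0925 + 20·0.055 + 30·0.1025 + 12·0.1295 + 24·0.077 + 36·0.1435
 = 0 + 0 + 0 + 0.925 + 1.1 + 3.075 + 1.554 + 1.848 + 5.166
 = 13.668

13.668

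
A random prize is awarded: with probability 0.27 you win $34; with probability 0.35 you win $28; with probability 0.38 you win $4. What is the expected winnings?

E[payout] = 34·0.27 + 28·0.35 + 4·0.38
 = 9.18 + 9.8 + 1.52
 = 20.5

20.5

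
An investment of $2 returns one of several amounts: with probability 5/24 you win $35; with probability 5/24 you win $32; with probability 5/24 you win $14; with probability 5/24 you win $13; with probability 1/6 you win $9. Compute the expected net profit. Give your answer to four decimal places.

E[payout] = 35·5/24 + 32·5/24 + 14·5/24 + 13·5/24 + 9·1/6
 = 175/24 + 20/3 + 35/12 + 65/24 + 3/2
 = 253/12
Net = 253/12 - 2 = 229/12

19.0833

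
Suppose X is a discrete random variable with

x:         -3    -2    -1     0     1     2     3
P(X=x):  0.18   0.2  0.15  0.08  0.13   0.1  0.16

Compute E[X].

-0.28

E[X] = Σ x·P(X=x)
 = (-3)·0.18 + (-2)·0.2 + (-1)·0.15 + 0·0.08 + 1·0.13 + 2·0.1 + 3·0.16
 = (-0.54) + (-0.4) + (-0.15) + 0 + 0.13 + 0.2 + 0.48
 = -0.28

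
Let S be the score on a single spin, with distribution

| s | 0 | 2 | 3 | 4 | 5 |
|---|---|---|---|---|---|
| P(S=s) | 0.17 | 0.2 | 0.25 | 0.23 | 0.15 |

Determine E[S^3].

41.82

E[S^3] = Σ s^3·P(S=s)
 = 0·0.17 + 8·0.2 + 27·0.25 + 64·0.23 + 125·0.15
 = 0 + 1.6 + 6.75 + 14.72 + 18.75
 = 41.82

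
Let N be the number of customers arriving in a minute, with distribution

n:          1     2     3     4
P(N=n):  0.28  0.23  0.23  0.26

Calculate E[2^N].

7.48

E[2^N] = Σ 2^n·P(N=n)
 = 2·0.28 + 4·0.23 + 8·0.23 + 16·0.26
 = 0.56 + 0.92 + 1.84 + 4.16
 = 7.48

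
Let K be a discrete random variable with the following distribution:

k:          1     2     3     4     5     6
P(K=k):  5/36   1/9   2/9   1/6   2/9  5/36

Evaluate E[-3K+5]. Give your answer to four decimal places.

E[-3K+5] = Σ (-3k+5)·P(K=k)
 = 2·5/36 + (-1)·1/9 + (-4)·2/9 + (-7)·1/6 + (-10)·2/9 + (-13)·5/36
 = 5/18 + (-1/9) + (-8/9) + (-7/6) + (-20/9) + (-65/36)
 = -71/12

-5.9167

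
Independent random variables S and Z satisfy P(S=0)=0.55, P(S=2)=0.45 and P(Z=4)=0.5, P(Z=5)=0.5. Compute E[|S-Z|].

3.6

E[|S-Z|] = Σ_s Σ_z |s-z| · P(S=s)P(Z=z)
 = 4·0.275 + 5·0.275 + 2·0.225 + 3·0.225
 = 1.1 + 1.375 + 0.45 + 0.675
 = 3.6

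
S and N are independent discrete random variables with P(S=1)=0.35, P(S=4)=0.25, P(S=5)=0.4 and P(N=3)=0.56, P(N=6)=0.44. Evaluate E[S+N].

E[S+N] = Σ_s Σ_n (s+n) · P(S=s)P(N=n)
 = 4·0.196 + 7·0.154 + 7·0.14 + 10·0.11 + 8·0.224 + 11·0.176
 = 0.784 + 1.078 + 0.98 + 1.1 + 1.792 + 1.936
 = 7.67

7.67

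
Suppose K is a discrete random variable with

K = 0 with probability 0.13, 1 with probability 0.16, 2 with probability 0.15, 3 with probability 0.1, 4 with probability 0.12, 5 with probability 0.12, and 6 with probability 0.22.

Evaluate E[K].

E[K] = Σ k·P(K=k)
 = 0·0.13 + 1·0.16 + 2·0.15 + 3·0.1 + 4·0.12 + 5·0.12 + 6·0.22
 = 0 + 0.16 + 0.3 + 0.3 + 0.48 + 0.6 + 1.32
 = 3.16

3.16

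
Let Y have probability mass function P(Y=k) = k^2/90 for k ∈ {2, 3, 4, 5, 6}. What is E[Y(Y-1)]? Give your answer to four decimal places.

20.3778

E[Y(Y-1)] = Σ y(y-1)·P(Y=y)
 = 2·2/45 + 6·1/10 + 12·8/45 + 20·5/18 + 30·2/5
 = 4/45 + 3/5 + 32/15 + 50/9 + 12
 = 917/45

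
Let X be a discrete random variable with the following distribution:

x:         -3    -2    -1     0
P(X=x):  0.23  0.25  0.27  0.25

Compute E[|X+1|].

E[|X+1|] = Σ |x+1|·P(X=x)
 = 2·0.23 + 1·0.25 + 0·0.27 + 1·0.25
 = 0.46 + 0.25 + 0 + 0.25
 = 0.96

0.96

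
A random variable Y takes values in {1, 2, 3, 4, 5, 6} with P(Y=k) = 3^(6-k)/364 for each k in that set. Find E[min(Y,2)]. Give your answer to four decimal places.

E[min(Y,2)] = Σ min(y,2)·P(Y=y)
 = 1·243/364 + 2·81/364 + 2·27/364 + 2·9/364 + 2·3/364 + 2·1/364
 = 243/364 + 81/182 + 27/182 + 9/182 + 3/182 + 1/182
 = 485/364

1.3324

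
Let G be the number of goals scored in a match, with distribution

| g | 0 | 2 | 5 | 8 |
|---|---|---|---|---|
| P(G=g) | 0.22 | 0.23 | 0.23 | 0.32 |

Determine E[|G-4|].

E[|G-4|] = Σ |g-4|·P(G=g)
 = 4·0.22 + 2·0.23 + 1·0.23 + 4·0.32
 = 0.88 + 0.46 + 0.23 + 1.28
 = 2.85

2.85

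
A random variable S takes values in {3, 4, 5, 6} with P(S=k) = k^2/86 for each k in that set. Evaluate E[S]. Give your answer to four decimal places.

5.0233

E[S] = Σ s·P(S=s)
 = 3·9/86 + 4·8/43 + 5·25/86 + 6·18/43
 = 27/86 + 32/43 + 125/86 + 108/43
 = 216/43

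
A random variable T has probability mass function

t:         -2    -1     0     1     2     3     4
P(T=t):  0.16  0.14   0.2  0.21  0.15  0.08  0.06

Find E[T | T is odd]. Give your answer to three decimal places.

P(T is odd) = 0.14 + 0.21 + 0.08 = 0.43.
E[T | T is odd] = [(-1)·0.14 + 1·0.21 + 3·0.08] / 0.43
 = 0.31 / 0.43
 = 31/43

0.721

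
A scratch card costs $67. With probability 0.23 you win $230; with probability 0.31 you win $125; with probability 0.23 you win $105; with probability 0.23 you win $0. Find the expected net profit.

E[payout] = 230·0.23 + 125·0.31 + 105·0.23 + 0·0.23
 = 52.9 + 38.75 + 24.15 + 0
 = 115.8
Net = 115.8 - 67 = 48.8

48.8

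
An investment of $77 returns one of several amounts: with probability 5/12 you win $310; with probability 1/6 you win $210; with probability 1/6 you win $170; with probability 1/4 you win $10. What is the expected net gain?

118

E[payout] = 310·5/12 + 210·1/6 + 170·1/6 + 10·1/4
 = 775/6 + 35 + 85/3 + 5/2
 = 195
Net = 195 - 77 = 118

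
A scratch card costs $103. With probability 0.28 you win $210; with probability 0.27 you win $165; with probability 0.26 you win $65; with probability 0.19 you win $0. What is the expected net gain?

E[payout] = 210·0.28 + 165·0.27 + 65·0.26 + 0·0.19
 = 58.8 + 44.55 + 16.9 + 0
 = 120.25
Net = 120.25 - 103 = 17.25

17.25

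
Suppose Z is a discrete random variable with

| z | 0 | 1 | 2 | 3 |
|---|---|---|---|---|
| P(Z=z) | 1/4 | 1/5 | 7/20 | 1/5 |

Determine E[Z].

E[Z] = Σ z·P(Z=z)
 = 0·1/4 + 1·1/5 + 2·7/20 + 3·1/5
 = 0 + 1/5 + 7/10 + 3/5
 = 3/2

1.5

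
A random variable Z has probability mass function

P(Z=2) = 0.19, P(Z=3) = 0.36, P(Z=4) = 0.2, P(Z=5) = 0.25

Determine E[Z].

3.51

E[Z] = Σ z·P(Z=z)
 = 2·0.19 + 3·0.36 + 4·0.2 + 5·0.25
 = 0.38 + 1.08 + 0.8 + 1.25
 = 3.51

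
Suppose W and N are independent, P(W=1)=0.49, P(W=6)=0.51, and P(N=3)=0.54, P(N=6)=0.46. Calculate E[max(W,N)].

E[max(W,N)] = Σ_w Σ_n max(w,n) · P(W=w)P(N=n)
 = 3·0.2646 + 6·0.2254 + 6·0.2754 + 6·0.2346
 = 0.7938 + 1.3524 + 1.6524 + 1.4076
 = 5.2062

5.2062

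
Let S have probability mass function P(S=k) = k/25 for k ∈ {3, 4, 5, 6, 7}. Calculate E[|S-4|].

1.64

E[|S-4|] = Σ |s-4|·P(S=s)
 = 1·3/25 + 0·4/25 + 1·1/5 + 2·6/25 + 3·7/25
 = 3/25 + 0 + 1/5 + 12/25 + 21/25
 = 41/25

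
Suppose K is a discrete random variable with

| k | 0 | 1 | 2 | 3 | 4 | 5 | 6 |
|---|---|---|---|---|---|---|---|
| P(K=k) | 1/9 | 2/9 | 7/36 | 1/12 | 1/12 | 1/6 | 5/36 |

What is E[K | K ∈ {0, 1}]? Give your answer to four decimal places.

0.6667

P(K ∈ {0, 1}) = 1/9 + 2/9 = 1/3.
E[K | K ∈ {0, 1}] = [0·1/9 + 1·2/9] / (1/3)
 = 2/9 / (1/3)
 = 2/3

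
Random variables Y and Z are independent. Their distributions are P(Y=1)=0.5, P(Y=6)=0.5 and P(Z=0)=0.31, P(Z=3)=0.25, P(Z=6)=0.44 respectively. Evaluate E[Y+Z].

E[Y+Z] = Σ_y Σ_z (y+z) · P(Y=y)P(Z=z)
 = 1·0.155 + 4·0.125 + 7·0.22 + 6·0.155 + 9·0.125 + 12·0.22
 = 0.155 + 0.5 + 1.54 + 0.93 + 1.125 + 2.64
 = 6.89

6.89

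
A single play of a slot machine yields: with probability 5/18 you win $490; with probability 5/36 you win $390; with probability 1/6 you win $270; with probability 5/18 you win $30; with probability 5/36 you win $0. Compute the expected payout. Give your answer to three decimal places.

E[payout] = 490·5/18 + 390·5/36 + 270·1/6 + 30·5/18 + 0·5/36
 = 1225/9 + 325/6 + 45 + 25/3 + 0
 = 4385/18

243.611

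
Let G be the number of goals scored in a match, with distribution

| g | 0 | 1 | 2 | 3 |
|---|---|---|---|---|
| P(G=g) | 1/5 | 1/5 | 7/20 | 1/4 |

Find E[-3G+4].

-0.95

E[-3G+4] = Σ (-3g+4)·P(G=g)
 = 4·1/5 + 1·1/5 + (-2)·7/20 + (-5)·1/4
 = 4/5 + 1/5 + (-7/10) + (-5/4)
 = -19/20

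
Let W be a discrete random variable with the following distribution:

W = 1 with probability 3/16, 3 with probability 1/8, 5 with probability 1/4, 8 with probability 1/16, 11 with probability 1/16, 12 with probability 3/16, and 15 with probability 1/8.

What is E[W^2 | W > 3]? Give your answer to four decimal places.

106.0909

P(W > 3) = 1/4 + 1/16 + 1/16 + 3/16 + 1/8 = 11/16.
E[W^2 | W > 3] = [25·1/4 + 64·1/16 + 121·1/16 + 144·3/16 + 225·1/8] / (11/16)
 = 1167/16 / (11/16)
 = 1167/11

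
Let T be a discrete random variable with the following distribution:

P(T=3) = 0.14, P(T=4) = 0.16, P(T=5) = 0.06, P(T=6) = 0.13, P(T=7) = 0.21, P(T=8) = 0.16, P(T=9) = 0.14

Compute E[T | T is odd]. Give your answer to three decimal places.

P(T is odd) = 0.14 + 0.06 + 0.21 + 0.14 = 0.55.
E[T | T is odd] = [3·0.14 + 5·0.06 + 7·0.21 + 9·0.14] / 0.55
 = 3.45 / 0.55
 = 69/11

6.273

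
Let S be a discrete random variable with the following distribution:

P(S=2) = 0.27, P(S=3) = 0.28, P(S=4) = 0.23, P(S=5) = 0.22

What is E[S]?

3.4

E[S] = Σ s·P(S=s)
 = 2·0.27 + 3·0.28 + 4·0.23 + 5·0.22
 = 0.54 + 0.84 + 0.92 + 1.1
 = 3.4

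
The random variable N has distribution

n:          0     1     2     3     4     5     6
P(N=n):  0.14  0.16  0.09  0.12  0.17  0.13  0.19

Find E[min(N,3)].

E[min(N,3)] = Σ min(n,3)·P(N=n)
 = 0·0.14 + 1·0.16 + 2·0.09 + 3·0.12 + 3·0.17 + 3·0.13 + 3·0.19
 = 0 + 0.16 + 0.18 + 0.36 + 0.51 + 0.39 + 0.57
 = 2.17

2.17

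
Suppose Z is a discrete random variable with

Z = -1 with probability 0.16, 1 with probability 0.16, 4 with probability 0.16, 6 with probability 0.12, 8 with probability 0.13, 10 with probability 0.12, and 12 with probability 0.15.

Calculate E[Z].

E[Z] = Σ z·P(Z=z)
 = (-1)·0.16 + 1·0.16 + 4·0.16 + 6·0.12 + 8·0.13 + 10·0.12 + 12·0.15
 = (-0.16) + 0.16 + 0.64 + 0.72 + 1.04 + 1.2 + 1.8
 = 5.4

5.4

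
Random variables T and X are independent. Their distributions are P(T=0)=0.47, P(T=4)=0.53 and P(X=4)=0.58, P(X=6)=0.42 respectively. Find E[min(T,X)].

E[min(T,X)] = Σ_t Σ_x min(t,x) · P(T=t)P(X=x)
 = 0·0.2726 + 0·0.1974 + 4·0.3074 + 4·0.2226
 = 0 + 0 + 1.2296 + 0.8904
 = 2.12

2.12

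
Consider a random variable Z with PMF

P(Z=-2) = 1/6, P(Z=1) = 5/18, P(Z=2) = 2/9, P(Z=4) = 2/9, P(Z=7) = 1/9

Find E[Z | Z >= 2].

3.8

P(Z >= 2) = 2/9 + 2/9 + 1/9 = 5/9.
E[Z | Z >= 2] = [2·2/9 + 4·2/9 + 7·1/9] / (5/9)
 = 19/9 / (5/9)
 = 19/5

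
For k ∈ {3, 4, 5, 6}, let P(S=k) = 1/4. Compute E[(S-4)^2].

1.5

E[(S-4)^2] = Σ (s-4)^2·P(S=s)
 = 1·1/4 + 0·1/4 + 1·1/4 + 4·1/4
 = 1/4 + 0 + 1/4 + 1
 = 3/2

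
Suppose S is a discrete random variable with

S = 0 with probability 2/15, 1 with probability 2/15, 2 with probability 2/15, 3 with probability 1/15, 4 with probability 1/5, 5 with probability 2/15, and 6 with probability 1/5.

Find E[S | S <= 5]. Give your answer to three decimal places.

P(S <= 5) = 2/15 + 2/15 + 2/15 + 1/15 + 1/5 + 2/15 = 4/5.
E[S | S <= 5] = [0·2/15 + 1·2/15 + 2·2/15 + 3·1/15 + 4·1/5 + 5·2/15] / (4/5)
 = 31/15 / (4/5)
 = 31/12

2.583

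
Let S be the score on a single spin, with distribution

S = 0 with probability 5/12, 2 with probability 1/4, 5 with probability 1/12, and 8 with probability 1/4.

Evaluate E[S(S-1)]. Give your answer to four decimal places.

E[S(S-1)] = Σ s(s-1)·P(S=s)
 = 0·5/12 + 2·1/4 + 20·1/12 + 56·1/4
 = 0 + 1/2 + 5/3 + 14
 = 97/6

16.1667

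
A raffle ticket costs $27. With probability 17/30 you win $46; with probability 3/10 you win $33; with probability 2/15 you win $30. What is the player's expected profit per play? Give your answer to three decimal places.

12.967

E[payout] = 46·17/30 + 33·3/10 + 30·2/15
 = 391/15 + 99/10 + 4
 = 1199/30
Net = 1199/30 - 27 = 389/30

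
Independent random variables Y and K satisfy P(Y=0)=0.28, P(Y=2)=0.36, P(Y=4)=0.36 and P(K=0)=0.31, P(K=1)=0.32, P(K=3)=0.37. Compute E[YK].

3.0888

E[YK] = Σ_y Σ_k yk · P(Y=y)P(K=k)
 = 0·0.0868 + 0·0.0896 + 0·0.1036 + 0·0.1116 + 2·0.1152 + 6·0.1332 + 0·0.1116 + 4·0.1152 + 12·0.1332
 = 0 + 0 + 0 + 0 + 0.2304 + 0.7992 + 0 + 0.4608 + 1.5984
 = 3.0888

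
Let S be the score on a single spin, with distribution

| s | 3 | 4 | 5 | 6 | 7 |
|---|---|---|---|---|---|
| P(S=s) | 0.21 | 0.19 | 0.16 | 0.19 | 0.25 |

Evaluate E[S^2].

E[S^2] = Σ s^2·P(S=s)
 = 9·0.21 + 16·0.19 + 25·0.16 + 36·0.19 + 49·0.25
 = 1.89 + 3.04 + 4 + 6.84 + 12.25
 = 28.02

28.02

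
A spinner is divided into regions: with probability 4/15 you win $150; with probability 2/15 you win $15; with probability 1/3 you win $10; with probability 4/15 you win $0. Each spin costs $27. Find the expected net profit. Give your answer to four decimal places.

E[payout] = 150·4/15 + 15·2/15 + 10·1/3 + 0·4/15
 = 40 + 2 + 10/3 + 0
 = 136/3
Net = 136/3 - 27 = 55/3

18.3333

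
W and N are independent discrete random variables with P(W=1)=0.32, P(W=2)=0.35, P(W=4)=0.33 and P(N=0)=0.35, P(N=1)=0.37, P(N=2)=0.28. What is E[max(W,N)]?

2.4296

E[max(W,N)] = Σ_w Σ_n max(w,n) · P(W=w)P(N=n)
 = 1·0.112 + 1·0.1184 + 2·0.0896 + 2·0.1225 + 2·0.1295 + 2·0.098 + 4·0.1155 + 4·0.1221 + 4·0.0924
 = 0.112 + 0.1184 + 0.1792 + 0.245 + 0.259 + 0.196 + 0.462 + 0.4884 + 0.3696
 = 2.4296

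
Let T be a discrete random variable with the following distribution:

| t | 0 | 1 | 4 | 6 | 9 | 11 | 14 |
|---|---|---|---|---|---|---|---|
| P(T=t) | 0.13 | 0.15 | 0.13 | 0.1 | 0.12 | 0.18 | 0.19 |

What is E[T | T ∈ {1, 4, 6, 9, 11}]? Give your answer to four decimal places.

P(T ∈ {1, 4, 6, 9, 11}) = 0.15 + 0.13 + 0.1 + 0.12 + 0.18 = 0.68.
E[T | T ∈ {1, 4, 6, 9, 11}] = [1·0.15 + 4·0.13 + 6·0.1 + 9·0.12 + 11·0.18] / 0.68
 = 4.33 / 0.68
 = 433/68

6.3676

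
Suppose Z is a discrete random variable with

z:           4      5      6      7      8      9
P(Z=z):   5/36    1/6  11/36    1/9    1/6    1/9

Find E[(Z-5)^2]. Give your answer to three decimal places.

4.167

E[(Z-5)^2] = Σ (z-5)^2·P(Z=z)
 = 1·5/36 + 0·1/6 + 1·11/36 + 4·1/9 + 9·1/6 + 16·1/9
 = 5/36 + 0 + 11/36 + 4/9 + 3/2 + 16/9
 = 25/6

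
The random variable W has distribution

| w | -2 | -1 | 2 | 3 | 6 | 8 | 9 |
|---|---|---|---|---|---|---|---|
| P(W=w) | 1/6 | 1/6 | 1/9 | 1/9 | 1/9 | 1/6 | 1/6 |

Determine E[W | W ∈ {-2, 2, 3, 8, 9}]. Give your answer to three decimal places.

4.231

P(W ∈ {-2, 2, 3, 8, 9}) = 1/6 + 1/9 + 1/9 + 1/6 + 1/6 = 13/18.
E[W | W ∈ {-2, 2, 3, 8, 9}] = [(-2)·1/6 + 2·1/9 + 3·1/9 + 8·1/6 + 9·1/6] / (13/18)
 = 55/18 / (13/18)
 = 55/13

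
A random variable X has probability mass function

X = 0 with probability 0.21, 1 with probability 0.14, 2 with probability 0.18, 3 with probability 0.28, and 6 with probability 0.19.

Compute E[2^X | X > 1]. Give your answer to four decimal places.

P(X > 1) = 0.18 + 0.28 + 0.19 = 0.65.
E[2^X | X > 1] = [4·0.18 + 8·0.28 + 64·0.19] / 0.65
 = 15.12 / 0.65
 = 1512/65

23.2615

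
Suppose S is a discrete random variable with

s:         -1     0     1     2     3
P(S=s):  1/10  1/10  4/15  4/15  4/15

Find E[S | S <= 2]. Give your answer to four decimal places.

0.9545

P(S <= 2) = 1/10 + 1/10 + 4/15 + 4/15 = 11/15.
E[S | S <= 2] = [(-1)·1/10 + 0·1/10 + 1·4/15 + 2·4/15] / (11/15)
 = 7/10 / (11/15)
 = 21/22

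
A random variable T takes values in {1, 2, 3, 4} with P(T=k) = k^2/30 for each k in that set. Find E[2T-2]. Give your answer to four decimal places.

E[2T-2] = Σ (2t-2)·P(T=t)
 = 0·1/30 + 2·2/15 + 4·3/10 + 6·8/15
 = 0 + 4/15 + 6/5 + 16/5
 = 14/3

4.6667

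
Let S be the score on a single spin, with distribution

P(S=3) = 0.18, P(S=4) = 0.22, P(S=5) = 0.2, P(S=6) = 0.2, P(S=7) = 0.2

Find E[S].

5.02

E[S] = Σ s·P(S=s)
 = 3·0.18 + 4·0.22 + 5·0.2 + 6·0.2 + 7·0.2
 = 0.54 + 0.88 + 1 + 1.2 + 1.4
 = 5.02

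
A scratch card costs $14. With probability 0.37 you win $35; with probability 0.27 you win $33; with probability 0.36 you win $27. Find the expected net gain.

17.58

E[payout] = 35·0.37 + 33·0.27 + 27·0.36
 = 12.95 + 8.91 + 9.72
 = 31.58
Net = 31.58 - 14 = 17.58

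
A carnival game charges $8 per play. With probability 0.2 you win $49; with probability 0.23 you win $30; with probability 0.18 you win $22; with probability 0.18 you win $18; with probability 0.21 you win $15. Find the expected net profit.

19.05

E[payout] = 49·0.2 + 30·0.23 + 22·0.18 + 18·0.18 + 15·0.21
 = 9.8 + 6.9 + 3.96 + 3.24 + 3.15
 = 27.05
Net = 27.05 - 8 = 19.05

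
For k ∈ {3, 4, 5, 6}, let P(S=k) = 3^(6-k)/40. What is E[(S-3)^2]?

E[(S-3)^2] = Σ (s-3)^2·P(S=s)
 = 0·27/40 + 1·9/40 + 4·3/40 + 9·1/40
 = 0 + 9/40 + 3/10 + 9/40
 = 3/4

0.75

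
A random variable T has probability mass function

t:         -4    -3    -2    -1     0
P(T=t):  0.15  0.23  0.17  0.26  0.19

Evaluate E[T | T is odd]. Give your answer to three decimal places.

-1.939

P(T is odd) = 0.23 + 0.26 = 0.49.
E[T | T is odd] = [(-3)·0.23 + (-1)·0.26] / 0.49
 = -0.95 / 0.49
 = -95/49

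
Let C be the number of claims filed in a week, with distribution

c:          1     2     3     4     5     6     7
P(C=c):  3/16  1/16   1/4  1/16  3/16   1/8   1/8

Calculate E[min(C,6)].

3.75

E[min(C,6)] = Σ min(c,6)·P(C=c)
 = 1·3/16 + 2·1/16 + 3·1/4 + 4·1/16 + 5·3/16 + 6·1/8 + 6·1/8
 = 3/16 + 1/8 + 3/4 + 1/4 + 15/16 + 3/4 + 3/4
 = 15/4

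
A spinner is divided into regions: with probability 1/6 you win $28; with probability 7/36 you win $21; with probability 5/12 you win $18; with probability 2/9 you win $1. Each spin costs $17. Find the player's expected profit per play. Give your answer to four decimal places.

E[payout] = 28·1/6 + 21·7/36 + 18·5/12 + 1·2/9
 = 14/3 + 49/12 + 15/2 + 2/9
 = 593/36
Net = 593/36 - 17 = -19/36

-0.5278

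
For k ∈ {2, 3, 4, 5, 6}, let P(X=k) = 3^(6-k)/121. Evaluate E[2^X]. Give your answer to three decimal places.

E[2^X] = Σ 2^x·P(X=x)
 = 4·81/121 + 8·27/121 + 16·9/121 + 32·3/121 + 64·1/121
 = 324/121 + 216/121 + 144/121 + 96/121 + 64/121
 = 844/121

6.975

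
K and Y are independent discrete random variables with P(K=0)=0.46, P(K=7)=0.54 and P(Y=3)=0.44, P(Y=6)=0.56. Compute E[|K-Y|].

E[|K-Y|] = Σ_k Σ_y |k-y| · P(K=k)P(Y=y)
 = 3·0.2024 + 6·0.2576 + 4·0.2376 + 1·0.3024
 = 0.6072 + 1.5456 + 0.9504 + 0.3024
 = 3.4056

3.4056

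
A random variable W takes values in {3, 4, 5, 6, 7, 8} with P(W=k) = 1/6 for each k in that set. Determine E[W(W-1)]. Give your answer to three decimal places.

27.667

E[W(W-1)] = Σ w(w-1)·P(W=w)
 = 6·1/6 + 12·1/6 + 20·1/6 + 30·1/6 + 42·1/6 + 56·1/6
 = 1 + 2 + 10/3 + 5 + 7 + 28/3
 = 83/3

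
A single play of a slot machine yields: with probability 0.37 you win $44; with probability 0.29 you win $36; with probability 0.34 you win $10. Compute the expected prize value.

E[payout] = 44·0.37 + 36·0.29 + 10·0.34
 = 16.28 + 10.44 + 3.4
 = 30.12

30.12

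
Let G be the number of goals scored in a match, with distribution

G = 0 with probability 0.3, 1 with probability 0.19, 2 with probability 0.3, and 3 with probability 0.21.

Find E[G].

E[G] = Σ g·P(G=g)
 = 0·0.3 + 1·0.19 + 2·0.3 + 3·0.21
 = 0 + 0.19 + 0.6 + 0.63
 = 1.42

1.42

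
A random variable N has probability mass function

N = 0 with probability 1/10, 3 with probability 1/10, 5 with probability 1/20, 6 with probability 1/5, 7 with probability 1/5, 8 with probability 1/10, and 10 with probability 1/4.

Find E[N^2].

E[N^2] = Σ n^2·P(N=n)
 = 0·1/10 + 9·1/10 + 25·1/20 + 36·1/5 + 49·1/5 + 64·1/10 + 100·1/4
 = 0 + 9/10 + 5/4 + 36/5 + 49/5 + 32/5 + 25
 = 1011/20

50.55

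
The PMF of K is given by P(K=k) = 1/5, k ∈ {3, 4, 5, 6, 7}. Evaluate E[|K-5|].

E[|K-5|] = Σ |k-5|·P(K=k)
 = 2·1/5 + 1·1/5 + 0·1/5 + 1·1/5 + 2·1/5
 = 2/5 + 1/5 + 0 + 1/5 + 2/5
 = 6/5

1.2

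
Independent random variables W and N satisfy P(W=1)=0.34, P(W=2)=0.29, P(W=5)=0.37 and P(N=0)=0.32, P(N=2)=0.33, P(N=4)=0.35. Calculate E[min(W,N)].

E[min(W,N)] = Σ_w Σ_n min(w,n) · P(W=w)P(N=n)
 = 0·0.1088 + 1·0.1122 + 1·0.119 + 0·0.0928 + 2·0.0957 + 2·0.1015 + 0·0.1184 + 2·0.1221 + 4·0.1295
 = 0 + 0.1122 + 0.119 + 0 + 0.1914 + 0.203 + 0 + 0.2442 + 0.518
 = 1.3878

1.3878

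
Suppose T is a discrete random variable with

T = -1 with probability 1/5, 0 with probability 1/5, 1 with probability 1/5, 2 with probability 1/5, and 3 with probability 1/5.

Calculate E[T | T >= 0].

1.5

P(T >= 0) = 1/5 + 1/5 + 1/5 + 1/5 = 4/5.
E[T | T >= 0] = [0·1/5 + 1·1/5 + 2·1/5 + 3·1/5] / (4/5)
 = 6/5 / (4/5)
 = 3/2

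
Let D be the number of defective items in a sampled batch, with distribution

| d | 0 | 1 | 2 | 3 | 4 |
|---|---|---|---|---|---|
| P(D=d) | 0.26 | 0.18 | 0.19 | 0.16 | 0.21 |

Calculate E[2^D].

E[2^D] = Σ 2^d·P(D=d)
 = 1·0.26 + 2·0.18 + 4·0.19 + 8·0.16 + 16·0.21
 = 0.26 + 0.36 + 0.76 + 1.28 + 3.36
 = 6.02

6.02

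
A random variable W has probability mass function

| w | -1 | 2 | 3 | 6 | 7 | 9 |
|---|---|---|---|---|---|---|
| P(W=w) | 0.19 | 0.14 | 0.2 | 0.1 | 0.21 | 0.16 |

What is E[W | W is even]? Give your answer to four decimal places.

3.6667

P(W is even) = 0.14 + 0.1 = 0.24.
E[W | W is even] = [2·0.14 + 6·0.1] / 0.24
 = 0.88 / 0.24
 = 11/3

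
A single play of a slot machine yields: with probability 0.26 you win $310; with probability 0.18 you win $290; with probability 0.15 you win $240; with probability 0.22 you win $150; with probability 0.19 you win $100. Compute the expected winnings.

E[payout] = 310·0.26 + 290·0.18 + 240·0.15 + 150·0.22 + 100·0.19
 = 80.6 + 52.2 + 36 + 33 + 19
 = 220.8

220.8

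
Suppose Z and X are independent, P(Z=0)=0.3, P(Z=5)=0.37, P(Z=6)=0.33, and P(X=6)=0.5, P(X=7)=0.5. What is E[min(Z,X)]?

3.83

E[min(Z,X)] = Σ_z Σ_x min(z,x) · P(Z=z)P(X=x)
 = 0·0.15 + 0·0.15 + 5·0.185 + 5·0.185 + 6·0.165 + 6·0.165
 = 0 + 0 + 0.925 + 0.925 + 0.99 + 0.99
 = 3.83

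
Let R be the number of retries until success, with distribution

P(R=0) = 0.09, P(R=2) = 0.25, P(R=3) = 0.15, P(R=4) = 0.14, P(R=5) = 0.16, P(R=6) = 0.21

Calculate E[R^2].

16.15

E[R^2] = Σ r^2·P(R=r)
 = 0·0.09 + 4·0.25 + 9·0.15 + 16·0.14 + 25·0.16 + 36·0.21
 = 0 + 1 + 1.35 + 2.24 + 4 + 7.56
 = 16.15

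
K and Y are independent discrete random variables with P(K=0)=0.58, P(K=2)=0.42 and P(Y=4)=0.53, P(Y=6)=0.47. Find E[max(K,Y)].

E[max(K,Y)] = Σ_k Σ_y max(k,y) · P(K=k)P(Y=y)
 = 4·0.3074 + 6·0.2726 + 4·0.2226 + 6·0.1974
 = 1.2296 + 1.6356 + 0.8904 + 1.1844
 = 4.94

4.94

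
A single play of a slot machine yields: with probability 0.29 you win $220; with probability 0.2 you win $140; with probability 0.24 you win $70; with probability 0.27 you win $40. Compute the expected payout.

E[payout] = 220·0.29 + 140·0.2 + 70·0.24 + 40·0.27
 = 63.8 + 28 + 16.8 + 10.8
 = 119.4

119.4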